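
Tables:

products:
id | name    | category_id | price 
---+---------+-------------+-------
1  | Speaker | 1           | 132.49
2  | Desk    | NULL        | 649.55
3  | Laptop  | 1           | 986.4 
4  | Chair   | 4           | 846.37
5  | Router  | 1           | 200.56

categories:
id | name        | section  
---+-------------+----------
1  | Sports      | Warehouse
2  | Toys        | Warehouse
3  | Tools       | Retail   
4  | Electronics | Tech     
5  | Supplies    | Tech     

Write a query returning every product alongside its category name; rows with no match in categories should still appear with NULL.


LEFT JOIN keeps every row from products (the left table); where category_id has no match in categories, the category columns become NULL. Walk through each product:
  - product 1 (Speaker): category_id=1 -> matches Sports
  - product 2 (Desk): category_id=NULL, no match -> kept with NULL
  - product 3 (Laptop): category_id=1 -> matches Sports
  - product 4 (Chair): category_id=4 -> matches Electronics
  - product 5 (Router): category_id=1 -> matches Sports
All 5 rows appear; 1 has NULL category.

SQL:
SELECT a.name, b.name AS category
FROM products a
LEFT JOIN categories b ON a.category_id = b.id

Result:
name    | category   
--------+------------
Speaker | Sports     
Desk    | NULL       
Laptop  | Sports     
Chair   | Electronics
Router  | Sports     


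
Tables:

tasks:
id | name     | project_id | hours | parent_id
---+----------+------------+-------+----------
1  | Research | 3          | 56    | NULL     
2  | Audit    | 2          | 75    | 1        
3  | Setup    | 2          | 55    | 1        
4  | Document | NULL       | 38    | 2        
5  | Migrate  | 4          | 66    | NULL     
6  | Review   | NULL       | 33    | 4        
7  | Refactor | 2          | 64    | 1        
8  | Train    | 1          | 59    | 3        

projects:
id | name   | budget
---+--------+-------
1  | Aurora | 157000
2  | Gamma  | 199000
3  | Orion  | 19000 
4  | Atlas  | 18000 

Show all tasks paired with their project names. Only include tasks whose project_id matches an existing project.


INNER JOIN keeps only tasks rows whose project_id matches an id in projects. Walk through each task:
  - task 1 (Research): project_id=3 -> matches Orion
  - task 2 (Audit): project_id=2 -> matches Gamma
  - task 3 (Setup): project_id=2 -> matches Gamma
  - task 4 (Document): project_id=NULL, no match -> dropped
  - task 5 (Migrate): project_id=4 -> matches Atlas
  - task 6 (Review): project_id=NULL, no match -> dropped
  - task 7 (Refactor): project_id=2 -> matches Gamma
  - task 8 (Train): project_id=1 -> matches Aurora
So 2 of 8 rows are dropped.

SQL:
SELECT a.name, b.name AS project
FROM tasks a
INNER JOIN projects b ON a.project_id = b.id

Result:
name     | project
---------+--------
Research | Orion  
Audit    | Gamma  
Setup    | Gamma  
Migrate  | Atlas  
Refactor | Gamma  
Train    | Aurora 


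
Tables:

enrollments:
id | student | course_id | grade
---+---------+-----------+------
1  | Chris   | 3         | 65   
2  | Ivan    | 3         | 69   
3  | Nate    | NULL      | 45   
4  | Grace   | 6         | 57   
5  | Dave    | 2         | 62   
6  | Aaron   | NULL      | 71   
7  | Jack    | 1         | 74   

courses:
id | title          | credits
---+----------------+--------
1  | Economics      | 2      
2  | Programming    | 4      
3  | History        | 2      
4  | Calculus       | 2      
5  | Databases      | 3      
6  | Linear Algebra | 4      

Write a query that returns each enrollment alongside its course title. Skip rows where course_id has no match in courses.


INNER JOIN keeps only enrollments rows whose course_id matches an id in courses. Walk through each enrollment:
  - enrollment 1 (Chris): course_id=3 -> matches History
  - enrollment 2 (Ivan): course_id=3 -> matches History
  - enrollment 3 (Nate): course_id=NULL, no match -> dropped
  - enrollment 4 (Grace): course_id=6 -> matches Linear Algebra
  - enrollment 5 (Dave): course_id=2 -> matches Programming
  - enrollment 6 (Aaron): course_id=NULL, no match -> dropped
  - enrollment 7 (Jack): course_id=1 -> matches Economics
So 2 of 7 rows are dropped.

SQL:
SELECT a.student, b.title AS course
FROM enrollments a
INNER JOIN courses b ON a.course_id = b.id

Result:
student | course        
--------+---------------
Chris   | History       
Ivan    | History       
Grace   | Linear Algebra
Dave    | Programming   
Jack    | Economics     


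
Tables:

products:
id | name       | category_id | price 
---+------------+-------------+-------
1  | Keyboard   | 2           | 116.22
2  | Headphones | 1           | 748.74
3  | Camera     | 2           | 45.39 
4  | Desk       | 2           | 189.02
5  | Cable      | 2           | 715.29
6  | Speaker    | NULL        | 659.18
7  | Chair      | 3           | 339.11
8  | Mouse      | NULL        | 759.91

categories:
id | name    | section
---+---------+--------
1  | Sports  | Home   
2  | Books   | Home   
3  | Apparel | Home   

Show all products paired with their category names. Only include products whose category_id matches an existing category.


INNER JOIN keeps only products rows whose category_id matches an id in categories. Walk through each product:
  - product 1 (Keyboard): category_id=2 -> matches Books
  - product 2 (Headphones): category_id=1 -> matches Sports
  - product 3 (Camera): category_id=2 -> matches Books
  - product 4 (Desk): category_id=2 -> matches Books
  - product 5 (Cable): category_id=2 -> matches Books
  - product 6 (Speaker): category_id=NULL, no match -> dropped
  - product 7 (Chair): category_id=3 -> matches Apparel
  - product 8 (Mouse): category_id=NULL, no match -> dropped
So 2 of 8 rows are dropped.

SQL:
SELECT a.name, b.name AS category
FROM products a
INNER JOIN categories b ON a.category_id = b.id

Result:
name       | category
-----------+---------
Keyboard   | Books   
Headphones | Sports  
Camera     | Books   
Desk       | Books   
Cable      | Books   
Chair      | Apparel 


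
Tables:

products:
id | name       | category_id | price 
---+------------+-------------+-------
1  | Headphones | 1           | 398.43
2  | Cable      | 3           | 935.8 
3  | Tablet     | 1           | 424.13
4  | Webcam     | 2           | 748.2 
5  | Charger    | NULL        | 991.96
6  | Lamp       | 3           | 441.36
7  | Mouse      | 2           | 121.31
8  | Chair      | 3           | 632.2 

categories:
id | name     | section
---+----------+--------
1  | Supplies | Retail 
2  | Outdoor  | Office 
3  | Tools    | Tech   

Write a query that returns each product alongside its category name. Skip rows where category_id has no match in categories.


INNER JOIN keeps only products rows whose category_id matches an id in categories. Walk through each product:
  - product 1 (Headphones): category_id=1 -> matches Supplies
  - product 2 (Cable): category_id=3 -> matches Tools
  - product 3 (Tablet): category_id=1 -> matches Supplies
  - product 4 (Webcam): category_id=2 -> matches Outdoor
  - product 5 (Charger): category_id=NULL, no match -> dropped
  - product 6 (Lamp): category_id=3 -> matches Tools
  - product 7 (Mouse): category_id=2 -> matches Outdoor
  - product 8 (Chair): category_id=3 -> matches Tools
So 1 of 8 rows is dropped.

SQL:
SELECT a.name, b.name AS category
FROM products a
INNER JOIN categories b ON a.category_id = b.id

Result:
name       | category
-----------+---------
Headphones | Supplies
Cable      | Tools   
Tablet     | Supplies
Webcam     | Outdoor 
Lamp       | Tools   
Mouse      | Outdoor 
Chair      | Tools   


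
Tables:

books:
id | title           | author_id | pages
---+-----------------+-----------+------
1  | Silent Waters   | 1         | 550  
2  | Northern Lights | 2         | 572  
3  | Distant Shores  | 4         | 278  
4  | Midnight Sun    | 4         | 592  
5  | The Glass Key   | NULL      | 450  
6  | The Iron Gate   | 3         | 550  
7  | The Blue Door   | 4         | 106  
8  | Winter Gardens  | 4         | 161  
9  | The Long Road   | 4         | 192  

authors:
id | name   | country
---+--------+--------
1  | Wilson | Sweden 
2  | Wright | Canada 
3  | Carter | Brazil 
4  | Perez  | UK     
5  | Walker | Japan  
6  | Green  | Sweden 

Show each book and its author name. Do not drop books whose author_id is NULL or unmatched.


LEFT JOIN keeps every row from books (the left table); where author_id has no match in authors, the author columns become NULL. Walk through each book:
  - book 1 (Silent Waters): author_id=1 -> matches Wilson
  - book 2 (Northern Lights): author_id=2 -> matches Wright
  - book 3 (Distant Shores): author_id=4 -> matches Perez
  - book 4 (Midnight Sun): author_id=4 -> matches Perez
  - book 5 (The Glass Key): author_id=NULL, no match -> kept with NULL
  - book 6 (The Iron Gate): author_id=3 -> matches Carter
  - book 7 (The Blue Door): author_id=4 -> matches Perez
  - book 8 (Winter Gardens): author_id=4 -> matches Perez
  - book 9 (The Long Road): author_id=4 -> matches Perez
All 9 rows appear; 1 has NULL author.

SQL:
SELECT a.title, b.name AS author
FROM books a
LEFT JOIN authors b ON a.author_id = b.id

Result:
title           | author
----------------+-------
Silent Waters   | Wilson
Northern Lights | Wright
Distant Shores  | Perez 
Midnight Sun    | Perez 
The Glass Key   | NULL  
The Iron Gate   | Carter
The Blue Door   | Perez 
Winter Gardens  | Perez 
The Long Road   | Perez 


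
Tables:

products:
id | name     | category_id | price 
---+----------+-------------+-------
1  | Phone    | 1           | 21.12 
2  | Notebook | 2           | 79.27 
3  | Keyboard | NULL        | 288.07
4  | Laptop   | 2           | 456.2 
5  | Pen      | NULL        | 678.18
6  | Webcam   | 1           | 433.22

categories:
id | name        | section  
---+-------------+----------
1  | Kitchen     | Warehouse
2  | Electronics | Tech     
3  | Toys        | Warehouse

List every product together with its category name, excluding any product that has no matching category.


INNER JOIN keeps only products rows whose category_id matches an id in categories. Walk through each product:
  - product 1 (Phone): category_id=1 -> matches Kitchen
  - product 2 (Notebook): category_id=2 -> matches Electronics
  - product 3 (Keyboard): category_id=NULL, no match -> dropped
  - product 4 (Laptop): category_id=2 -> matches Electronics
  - product 5 (Pen): category_id=NULL, no match -> dropped
  - product 6 (Webcam): category_id=1 -> matches Kitchen
So 2 of 6 rows are dropped.

SQL:
SELECT a.name, b.name AS category
FROM products a
INNER JOIN categories b ON a.category_id = b.id

Result:
name     | category   
---------+------------
Phone    | Kitchen    
Notebook | Electronics
Laptop   | Electronics
Webcam   | Kitchen    


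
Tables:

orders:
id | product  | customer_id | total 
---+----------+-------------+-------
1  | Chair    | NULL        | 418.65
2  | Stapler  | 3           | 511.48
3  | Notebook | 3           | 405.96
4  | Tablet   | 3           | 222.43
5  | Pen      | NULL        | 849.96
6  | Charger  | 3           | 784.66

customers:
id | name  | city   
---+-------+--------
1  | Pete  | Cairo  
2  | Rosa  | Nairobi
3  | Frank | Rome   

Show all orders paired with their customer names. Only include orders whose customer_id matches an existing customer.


INNER JOIN keeps only orders rows whose customer_id matches an id in customers. Walk through each order:
  - order 1 (Chair): customer_id=NULL, no match -> dropped
  - order 2 (Stapler): customer_id=3 -> matches Frank
  - order 3 (Notebook): customer_id=3 -> matches Frank
  - order 4 (Tablet): customer_id=3 -> matches Frank
  - order 5 (Pen): customer_id=NULL, no match -> dropped
  - order 6 (Charger): customer_id=3 -> matches Frank
So 2 of 6 rows are dropped.

SQL:
SELECT a.product, b.name AS customer
FROM orders a
INNER JOIN customers b ON a.customer_id = b.id

Result:
product  | customer
---------+---------
Stapler  | Frank   
Notebook | Frank   
Tablet   | Frank   
Charger  | Frank   


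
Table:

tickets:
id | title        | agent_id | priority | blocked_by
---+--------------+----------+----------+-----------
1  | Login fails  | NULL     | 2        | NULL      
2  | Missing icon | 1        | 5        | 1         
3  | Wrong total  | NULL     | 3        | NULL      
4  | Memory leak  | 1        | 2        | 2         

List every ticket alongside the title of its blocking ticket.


This is a self-join: tickets is joined to a second copy of itself, matching each row's blocked_by to another row's id. Use LEFT JOIN so rows with blocked_by=NULL are kept.
  - ticket 1 (Login fails): blocked_by=NULL -> NULL
  - ticket 2 (Missing icon): blocked_by=1 -> Login fails
  - ticket 3 (Wrong total): blocked_by=NULL -> NULL
  - ticket 4 (Memory leak): blocked_by=2 -> Missing icon

SQL:
SELECT a.title AS item, b.title AS blocked_by
FROM tickets a
LEFT JOIN tickets b ON a.blocked_by = b.id

Result:
item         | blocked_by  
-------------+-------------
Login fails  | NULL        
Missing icon | Login fails 
Wrong total  | NULL        
Memory leak  | Missing icon


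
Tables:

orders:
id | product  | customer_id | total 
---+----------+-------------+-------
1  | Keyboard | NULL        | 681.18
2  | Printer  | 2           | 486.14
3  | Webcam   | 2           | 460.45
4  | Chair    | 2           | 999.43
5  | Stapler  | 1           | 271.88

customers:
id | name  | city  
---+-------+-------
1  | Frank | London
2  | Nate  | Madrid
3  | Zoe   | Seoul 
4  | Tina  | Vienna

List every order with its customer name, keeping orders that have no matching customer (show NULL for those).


LEFT JOIN keeps every row from orders (the left table); where customer_id has no match in customers, the customer columns become NULL. Walk through each order:
  - order 1 (Keyboard): customer_id=NULL, no match -> kept with NULL
  - order 2 (Printer): customer_id=2 -> matches Nate
  - order 3 (Webcam): customer_id=2 -> matches Nate
  - order 4 (Chair): customer_id=2 -> matches Nate
  - order 5 (Stapler): customer_id=1 -> matches Frank
All 5 rows appear; 1 has NULL customer.

SQL:
SELECT a.product, b.name AS customer
FROM orders a
LEFT JOIN customers b ON a.customer_id = b.id

Result:
product  | customer
---------+---------
Keyboard | NULL    
Printer  | Nate    
Webcam   | Nate    
Chair    | Nate    
Stapler  | Frank   


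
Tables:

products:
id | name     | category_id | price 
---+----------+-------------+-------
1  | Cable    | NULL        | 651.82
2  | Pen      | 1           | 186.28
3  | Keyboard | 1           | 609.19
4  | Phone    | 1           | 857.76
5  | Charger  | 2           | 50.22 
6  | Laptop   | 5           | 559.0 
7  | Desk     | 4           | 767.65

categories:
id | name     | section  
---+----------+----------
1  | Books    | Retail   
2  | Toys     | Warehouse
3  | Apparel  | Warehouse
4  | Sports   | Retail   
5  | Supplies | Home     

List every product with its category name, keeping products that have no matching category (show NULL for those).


LEFT JOIN keeps every row from products (the left table); where category_id has no match in categories, the category columns become NULL. Walk through each product:
  - product 1 (Cable): category_id=NULL, no match -> kept with NULL
  - product 2 (Pen): category_id=1 -> matches Books
  - product 3 (Keyboard): category_id=1 -> matches Books
  - product 4 (Phone): category_id=1 -> matches Books
  - product 5 (Charger): category_id=2 -> matches Toys
  - product 6 (Laptop): category_id=5 -> matches Supplies
  - product 7 (Desk): category_id=4 -> matches Sports
All 7 rows appear; 1 has NULL category.

SQL:
SELECT a.name, b.name AS category
FROM products a
LEFT JOIN categories b ON a.category_id = b.id

Result:
name     | category
---------+---------
Cable    | NULL    
Pen      | Books   
Keyboard | Books   
Phone    | Books   
Charger  | Toys    
Laptop   | Supplies
Desk     | Sports  


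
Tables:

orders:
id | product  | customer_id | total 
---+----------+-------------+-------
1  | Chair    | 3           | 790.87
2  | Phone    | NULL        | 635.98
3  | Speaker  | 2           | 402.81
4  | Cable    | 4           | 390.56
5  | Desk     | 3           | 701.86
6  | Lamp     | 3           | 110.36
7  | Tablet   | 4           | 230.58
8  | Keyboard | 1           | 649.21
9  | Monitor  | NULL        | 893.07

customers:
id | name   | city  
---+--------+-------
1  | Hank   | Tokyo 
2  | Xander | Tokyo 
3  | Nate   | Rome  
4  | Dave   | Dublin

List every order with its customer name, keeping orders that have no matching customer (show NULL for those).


LEFT JOIN keeps every row from orders (the left table); where customer_id has no match in customers, the customer columns become NULL. Walk through each order:
  - order 1 (Chair): customer_id=3 -> matches Nate
  - order 2 (Phone): customer_id=NULL, no match -> kept with NULL
  - order 3 (Speaker): customer_id=2 -> matches Xander
  - order 4 (Cable): customer_id=4 -> matches Dave
  - order 5 (Desk): customer_id=3 -> matches Nate
  - order 6 (Lamp): customer_id=3 -> matches Nate
  - order 7 (Tablet): customer_id=4 -> matches Dave
  - order 8 (Keyboard): customer_id=1 -> matches Hank
  - order 9 (Monitor): customer_id=NULL, no match -> kept with NULL
All 9 rows appear; 2 have NULL customer.

SQL:
SELECT a.product, b.name AS customer
FROM orders a
LEFT JOIN customers b ON a.customer_id = b.id

Result:
product  | customer
---------+---------
Chair    | Nate    
Phone    | NULL    
Speaker  | Xander  
Cable    | Dave    
Desk     | Nate    
Lamp     | Nate    
Tablet   | Dave    
Keyboard | Hank    
Monitor  | NULL    


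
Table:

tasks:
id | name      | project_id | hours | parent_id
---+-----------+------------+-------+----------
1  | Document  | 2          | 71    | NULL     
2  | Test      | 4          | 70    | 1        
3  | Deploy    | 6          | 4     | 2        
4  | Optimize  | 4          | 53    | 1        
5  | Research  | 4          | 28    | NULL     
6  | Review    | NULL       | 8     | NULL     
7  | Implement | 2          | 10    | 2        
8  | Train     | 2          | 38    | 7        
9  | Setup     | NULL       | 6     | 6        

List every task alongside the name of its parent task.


This is a self-join: tasks is joined to a second copy of itself, matching each row's parent_id to another row's id. Use LEFT JOIN so rows with parent_id=NULL are kept.
  - task 1 (Document): parent_id=NULL -> NULL
  - task 2 (Test): parent_id=1 -> Document
  - task 3 (Deploy): parent_id=2 -> Test
  - task 4 (Optimize): parent_id=1 -> Document
  - task 5 (Research): parent_id=NULL -> NULL
  - task 6 (Review): parent_id=NULL -> NULL
  - task 7 (Implement): parent_id=2 -> Test
  - task 8 (Train): parent_id=7 -> Implement
  - task 9 (Setup): parent_id=6 -> Review

SQL:
SELECT a.name AS item, b.name AS parent
FROM tasks a
LEFT JOIN tasks b ON a.parent_id = b.id

Result:
item      | parent   
----------+----------
Document  | NULL     
Test      | Document 
Deploy    | Test     
Optimize  | Document 
Research  | NULL     
Review    | NULL     
Implement | Test     
Train     | Implement
Setup     | Review   


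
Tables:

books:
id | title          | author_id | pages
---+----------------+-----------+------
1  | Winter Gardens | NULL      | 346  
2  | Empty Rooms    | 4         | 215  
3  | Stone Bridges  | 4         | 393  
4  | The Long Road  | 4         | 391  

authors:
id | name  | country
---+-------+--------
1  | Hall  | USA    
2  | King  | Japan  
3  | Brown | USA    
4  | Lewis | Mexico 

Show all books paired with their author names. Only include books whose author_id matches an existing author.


INNER JOIN keeps only books rows whose author_id matches an id in authors. Walk through each book:
  - book 1 (Winter Gardens): author_id=NULL, no match -> dropped
  - book 2 (Empty Rooms): author_id=4 -> matches Lewis
  - book 3 (Stone Bridges): author_id=4 -> matches Lewis
  - book 4 (The Long Road): author_id=4 -> matches Lewis
So 1 of 4 rows is dropped.

SQL:
SELECT a.title, b.name AS author
FROM books a
INNER JOIN authors b ON a.author_id = b.id

Result:
title         | author
--------------+-------
Empty Rooms   | Lewis 
Stone Bridges | Lewis 
The Long Road | Lewis 


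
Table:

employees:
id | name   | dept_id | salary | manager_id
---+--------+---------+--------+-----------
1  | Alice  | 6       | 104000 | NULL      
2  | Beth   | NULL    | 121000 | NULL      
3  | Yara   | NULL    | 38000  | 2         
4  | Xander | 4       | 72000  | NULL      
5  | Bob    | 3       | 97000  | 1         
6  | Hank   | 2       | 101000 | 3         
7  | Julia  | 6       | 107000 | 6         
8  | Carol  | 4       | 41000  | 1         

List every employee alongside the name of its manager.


This is a self-join: employees is joined to a second copy of itself, matching each row's manager_id to another row's id. Use LEFT JOIN so rows with manager_id=NULL are kept.
  - employee 1 (Alice): manager_id=NULL -> NULL
  - employee 2 (Beth): manager_id=NULL -> NULL
  - employee 3 (Yara): manager_id=2 -> Beth
  - employee 4 (Xander): manager_id=NULL -> NULL
  - employee 5 (Bob): manager_id=1 -> Alice
  - employee 6 (Hank): manager_id=3 -> Yara
  - employee 7 (Julia): manager_id=6 -> Hank
  - employee 8 (Carol): manager_id=1 -> Alice

SQL:
SELECT a.name AS item, b.name AS manager
FROM employees a
LEFT JOIN employees b ON a.manager_id = b.id

Result:
item   | manager
-------+--------
Alice  | NULL   
Beth   | NULL   
Yara   | Beth   
Xander | NULL   
Bob    | Alice  
Hank   | Yara   
Julia  | Hank   
Carol  | Alice  


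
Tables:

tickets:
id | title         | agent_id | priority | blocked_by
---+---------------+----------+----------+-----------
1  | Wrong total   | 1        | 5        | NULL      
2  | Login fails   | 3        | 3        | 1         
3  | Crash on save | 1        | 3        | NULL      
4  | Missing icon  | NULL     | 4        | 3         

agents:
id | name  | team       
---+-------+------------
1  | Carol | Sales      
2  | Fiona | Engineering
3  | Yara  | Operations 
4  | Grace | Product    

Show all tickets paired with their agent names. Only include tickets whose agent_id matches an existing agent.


INNER JOIN keeps only tickets rows whose agent_id matches an id in agents. Walk through each ticket:
  - ticket 1 (Wrong total): agent_id=1 -> matches Carol
  - ticket 2 (Login fails): agent_id=3 -> matches Yara
  - ticket 3 (Crash on save): agent_id=1 -> matches Carol
  - ticket 4 (Missing icon): agent_id=NULL, no match -> dropped
So 1 of 4 rows is dropped.

SQL:
SELECT a.title, b.name AS agent
FROM tickets a
INNER JOIN agents b ON a.agent_id = b.id

Result:
title         | agent
--------------+------
Wrong total   | Carol
Login fails   | Yara 
Crash on save | Carol


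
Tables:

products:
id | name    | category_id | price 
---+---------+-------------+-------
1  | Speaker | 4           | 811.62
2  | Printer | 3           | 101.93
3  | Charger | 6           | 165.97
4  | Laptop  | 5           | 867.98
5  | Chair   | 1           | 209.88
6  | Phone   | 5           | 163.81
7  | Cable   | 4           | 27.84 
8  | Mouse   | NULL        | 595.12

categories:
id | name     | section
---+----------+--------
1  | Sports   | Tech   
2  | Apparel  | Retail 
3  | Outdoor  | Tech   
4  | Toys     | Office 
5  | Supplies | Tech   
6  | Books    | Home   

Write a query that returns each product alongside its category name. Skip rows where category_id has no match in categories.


INNER JOIN keeps only products rows whose category_id matches an id in categories. Walk through each product:
  - product 1 (Speaker): category_id=4 -> matches Toys
  - product 2 (Printer): category_id=3 -> matches Outdoor
  - product 3 (Charger): category_id=6 -> matches Books
  - product 4 (Laptop): category_id=5 -> matches Supplies
  - product 5 (Chair): category_id=1 -> matches Sports
  - product 6 (Phone): category_id=5 -> matches Supplies
  - product 7 (Cable): category_id=4 -> matches Toys
  - product 8 (Mouse): category_id=NULL, no match -> dropped
So 1 of 8 rows is dropped.

SQL:
SELECT a.name, b.name AS category
FROM products a
INNER JOIN categories b ON a.category_id = b.id

Result:
name    | category
--------+---------
Speaker | Toys    
Printer | Outdoor 
Charger | Books   
Laptop  | Supplies
Chair   | Sports  
Phone   | Supplies
Cable   | Toys    


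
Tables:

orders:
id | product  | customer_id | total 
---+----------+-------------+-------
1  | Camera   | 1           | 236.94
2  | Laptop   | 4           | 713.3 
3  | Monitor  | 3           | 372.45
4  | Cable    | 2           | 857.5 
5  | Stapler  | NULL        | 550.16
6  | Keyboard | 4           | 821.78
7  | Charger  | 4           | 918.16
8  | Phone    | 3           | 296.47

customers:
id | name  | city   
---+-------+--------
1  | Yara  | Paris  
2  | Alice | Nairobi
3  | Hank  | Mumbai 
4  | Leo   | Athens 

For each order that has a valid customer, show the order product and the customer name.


INNER JOIN keeps only orders rows whose customer_id matches an id in customers. Walk through each order:
  - order 1 (Camera): customer_id=1 -> matches Yara
  - order 2 (Laptop): customer_id=4 -> matches Leo
  - order 3 (Monitor): customer_id=3 -> matches Hank
  - order 4 (Cable): customer_id=2 -> matches Alice
  - order 5 (Stapler): customer_id=NULL, no match -> dropped
  - order 6 (Keyboard): customer_id=4 -> matches Leo
  - order 7 (Charger): customer_id=4 -> matches Leo
  - order 8 (Phone): customer_id=3 -> matches Hank
So 1 of 8 rows is dropped.

SQL:
SELECT a.product, b.name AS customer
FROM orders a
INNER JOIN customers b ON a.customer_id = b.id

Result:
product  | customer
---------+---------
Camera   | Yara    
Laptop   | Leo     
Monitor  | Hank    
Cable    | Alice   
Keyboard | Leo     
Charger  | Leo     
Phone    | Hank    


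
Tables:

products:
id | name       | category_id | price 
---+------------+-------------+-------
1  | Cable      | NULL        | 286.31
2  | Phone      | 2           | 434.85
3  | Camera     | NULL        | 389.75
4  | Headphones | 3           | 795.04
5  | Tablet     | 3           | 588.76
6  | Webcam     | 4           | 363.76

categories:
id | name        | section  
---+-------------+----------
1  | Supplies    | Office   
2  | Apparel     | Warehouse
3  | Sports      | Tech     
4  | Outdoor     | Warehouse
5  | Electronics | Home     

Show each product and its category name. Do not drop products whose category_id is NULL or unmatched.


LEFT JOIN keeps every row from products (the left table); where category_id has no match in categories, the category columns become NULL. Walk through each product:
  - product 1 (Cable): category_id=NULL, no match -> kept with NULL
  - product 2 (Phone): category_id=2 -> matches Apparel
  - product 3 (Camera): category_id=NULL, no match -> kept with NULL
  - product 4 (Headphones): category_id=3 -> matches Sports
  - product 5 (Tablet): category_id=3 -> matches Sports
  - product 6 (Webcam): category_id=4 -> matches Outdoor
All 6 rows appear; 2 have NULL category.

SQL:
SELECT a.name, b.name AS category
FROM products a
LEFT JOIN categories b ON a.category_id = b.id

Result:
name       | category
-----------+---------
Cable      | NULL    
Phone      | Apparel 
Camera     | NULL    
Headphones | Sports  
Tablet     | Sports  
Webcam     | Outdoor 


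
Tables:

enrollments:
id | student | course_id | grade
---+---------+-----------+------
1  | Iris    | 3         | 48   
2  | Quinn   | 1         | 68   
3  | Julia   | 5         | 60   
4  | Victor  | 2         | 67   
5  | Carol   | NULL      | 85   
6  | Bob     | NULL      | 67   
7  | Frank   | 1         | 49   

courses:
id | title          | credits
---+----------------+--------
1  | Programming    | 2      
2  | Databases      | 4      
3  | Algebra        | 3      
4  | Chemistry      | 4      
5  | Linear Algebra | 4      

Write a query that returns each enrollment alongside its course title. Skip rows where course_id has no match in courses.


INNER JOIN keeps only enrollments rows whose course_id matches an id in courses. Walk through each enrollment:
  - enrollment 1 (Iris): course_id=3 -> matches Algebra
  - enrollment 2 (Quinn): course_id=1 -> matches Programming
  - enrollment 3 (Julia): course_id=5 -> matches Linear Algebra
  - enrollment 4 (Victor): course_id=2 -> matches Databases
  - enrollment 5 (Carol): course_id=NULL, no match -> dropped
  - enrollment 6 (Bob): course_id=NULL, no match -> dropped
  - enrollment 7 (Frank): course_id=1 -> matches Programming
So 2 of 7 rows are dropped.

SQL:
SELECT a.student, b.title AS course
FROM enrollments a
INNER JOIN courses b ON a.course_id = b.id

Result:
student | course        
--------+---------------
Iris    | Algebra       
Quinn   | Programming   
Julia   | Linear Algebra
Victor  | Databases     
Frank   | Programming   


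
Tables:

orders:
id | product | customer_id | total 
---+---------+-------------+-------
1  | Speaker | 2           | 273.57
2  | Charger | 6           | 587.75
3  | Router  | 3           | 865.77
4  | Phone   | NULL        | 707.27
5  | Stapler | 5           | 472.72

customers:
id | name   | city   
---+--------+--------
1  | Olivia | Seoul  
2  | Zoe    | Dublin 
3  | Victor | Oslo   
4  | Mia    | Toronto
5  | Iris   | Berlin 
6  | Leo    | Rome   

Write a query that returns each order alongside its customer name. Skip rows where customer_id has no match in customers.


INNER JOIN keeps only orders rows whose customer_id matches an id in customers. Walk through each order:
  - order 1 (Speaker): customer_id=2 -> matches Zoe
  - order 2 (Charger): customer_id=6 -> matches Leo
  - order 3 (Router): customer_id=3 -> matches Victor
  - order 4 (Phone): customer_id=NULL, no match -> dropped
  - order 5 (Stapler): customer_id=5 -> matches Iris
So 1 of 5 rows is dropped.

SQL:
SELECT a.product, b.name AS customer
FROM orders a
INNER JOIN customers b ON a.customer_id = b.id

Result:
product | customer
--------+---------
Speaker | Zoe     
Charger | Leo     
Router  | Victor  
Stapler | Iris    


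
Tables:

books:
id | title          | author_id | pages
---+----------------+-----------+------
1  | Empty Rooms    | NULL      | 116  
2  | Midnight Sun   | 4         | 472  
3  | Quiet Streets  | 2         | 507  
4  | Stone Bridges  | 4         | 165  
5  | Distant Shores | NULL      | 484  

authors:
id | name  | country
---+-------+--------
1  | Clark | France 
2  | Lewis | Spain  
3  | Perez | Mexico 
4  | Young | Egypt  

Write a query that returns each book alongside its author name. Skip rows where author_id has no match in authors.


INNER JOIN keeps only books rows whose author_id matches an id in authors. Walk through each book:
  - book 1 (Empty Rooms): author_id=NULL, no match -> dropped
  - book 2 (Midnight Sun): author_id=4 -> matches Young
  - book 3 (Quiet Streets): author_id=2 -> matches Lewis
  - book 4 (Stone Bridges): author_id=4 -> matches Young
  - book 5 (Distant Shores): author_id=NULL, no match -> dropped
So 2 of 5 rows are dropped.

SQL:
SELECT a.title, b.name AS author
FROM books a
INNER JOIN authors b ON a.author_id = b.id

Result:
title         | author
--------------+-------
Midnight Sun  | Young 
Quiet Streets | Lewis 
Stone Bridges | Young 


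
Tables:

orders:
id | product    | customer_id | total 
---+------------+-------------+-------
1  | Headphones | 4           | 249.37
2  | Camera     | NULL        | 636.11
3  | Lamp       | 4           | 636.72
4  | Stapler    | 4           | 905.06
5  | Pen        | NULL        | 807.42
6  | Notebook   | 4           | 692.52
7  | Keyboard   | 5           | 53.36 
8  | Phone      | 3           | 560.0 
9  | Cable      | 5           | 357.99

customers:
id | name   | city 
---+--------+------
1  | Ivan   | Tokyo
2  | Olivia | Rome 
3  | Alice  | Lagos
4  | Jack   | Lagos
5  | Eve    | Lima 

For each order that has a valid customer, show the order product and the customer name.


INNER JOIN keeps only orders rows whose customer_id matches an id in customers. Walk through each order:
  - order 1 (Headphones): customer_id=4 -> matches Jack
  - order 2 (Camera): customer_id=NULL, no match -> dropped
  - order 3 (Lamp): customer_id=4 -> matches Jack
  - order 4 (Stapler): customer_id=4 -> matches Jack
  - order 5 (Pen): customer_id=NULL, no match -> dropped
  - order 6 (Notebook): customer_id=4 -> matches Jack
  - order 7 (Keyboard): customer_id=5 -> matches Eve
  - order 8 (Phone): customer_id=3 -> matches Alice
  - order 9 (Cable): customer_id=5 -> matches Eve
So 2 of 9 rows are dropped.

SQL:
SELECT a.product, b.name AS customer
FROM orders a
INNER JOIN customers b ON a.customer_id = b.id

Result:
product    | customer
-----------+---------
Headphones | Jack    
Lamp       | Jack    
Stapler    | Jack    
Notebook   | Jack    
Keyboard   | Eve     
Phone      | Alice   
Cable      | Eve     


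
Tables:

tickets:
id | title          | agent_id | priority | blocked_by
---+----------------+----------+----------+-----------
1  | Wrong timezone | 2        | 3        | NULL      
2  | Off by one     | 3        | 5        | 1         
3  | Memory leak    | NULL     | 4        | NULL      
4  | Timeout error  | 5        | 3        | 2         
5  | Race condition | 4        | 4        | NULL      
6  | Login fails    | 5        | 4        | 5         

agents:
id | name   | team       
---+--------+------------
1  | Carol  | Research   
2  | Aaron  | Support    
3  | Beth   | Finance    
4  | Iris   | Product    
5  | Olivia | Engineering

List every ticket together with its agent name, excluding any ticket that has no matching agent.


INNER JOIN keeps only tickets rows whose agent_id matches an id in agents. Walk through each ticket:
  - ticket 1 (Wrong timezone): agent_id=2 -> matches Aaron
  - ticket 2 (Off by one): agent_id=3 -> matches Beth
  - ticket 3 (Memory leak): agent_id=NULL, no match -> dropped
  - ticket 4 (Timeout error): agent_id=5 -> matches Olivia
  - ticket 5 (Race condition): agent_id=4 -> matches Iris
  - ticket 6 (Login fails): agent_id=5 -> matches Olivia
So 1 of 6 rows is dropped.

SQL:
SELECT a.title, b.name AS agent
FROM tickets a
INNER JOIN agents b ON a.agent_id = b.id

Result:
title          | agent 
---------------+-------
Wrong timezone | Aaron 
Off by one     | Beth  
Timeout error  | Olivia
Race condition | Iris  
Login fails    | Olivia


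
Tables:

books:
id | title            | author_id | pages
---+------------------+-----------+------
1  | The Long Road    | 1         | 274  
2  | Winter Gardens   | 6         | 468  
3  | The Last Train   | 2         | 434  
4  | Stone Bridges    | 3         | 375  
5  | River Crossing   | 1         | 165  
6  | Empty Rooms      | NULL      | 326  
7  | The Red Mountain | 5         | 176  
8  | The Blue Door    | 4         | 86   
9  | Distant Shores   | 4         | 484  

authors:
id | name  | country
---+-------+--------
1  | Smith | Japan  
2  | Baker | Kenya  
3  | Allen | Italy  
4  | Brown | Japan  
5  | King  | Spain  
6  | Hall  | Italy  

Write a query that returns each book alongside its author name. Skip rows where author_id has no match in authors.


INNER JOIN keeps only books rows whose author_id matches an id in authors. Walk through each book:
  - book 1 (The Long Road): author_id=1 -> matches Smith
  - book 2 (Winter Gardens): author_id=6 -> matches Hall
  - book 3 (The Last Train): author_id=2 -> matches Baker
  - book 4 (Stone Bridges): author_id=3 -> matches Allen
  - book 5 (River Crossing): author_id=1 -> matches Smith
  - book 6 (Empty Rooms): author_id=NULL, no match -> dropped
  - book 7 (The Red Mountain): author_id=5 -> matches King
  - book 8 (The Blue Door): author_id=4 -> matches Brown
  - book 9 (Distant Shores): author_id=4 -> matches Brown
So 1 of 9 rows is dropped.

SQL:
SELECT a.title, b.name AS author
FROM books a
INNER JOIN authors b ON a.author_id = b.id

Result:
title            | author
-----------------+-------
The Long Road    | Smith 
Winter Gardens   | Hall  
The Last Train   | Baker 
Stone Bridges    | Allen 
River Crossing   | Smith 
The Red Mountain | King  
The Blue Door    | Brown 
Distant Shores   | Brown 


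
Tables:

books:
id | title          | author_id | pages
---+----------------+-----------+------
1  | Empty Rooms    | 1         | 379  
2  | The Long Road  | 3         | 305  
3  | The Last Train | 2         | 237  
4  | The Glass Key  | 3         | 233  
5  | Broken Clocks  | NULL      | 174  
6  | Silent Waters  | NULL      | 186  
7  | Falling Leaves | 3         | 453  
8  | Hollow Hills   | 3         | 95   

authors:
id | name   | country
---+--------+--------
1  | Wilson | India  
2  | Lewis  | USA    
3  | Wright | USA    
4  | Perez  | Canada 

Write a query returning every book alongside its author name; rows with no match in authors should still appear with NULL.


LEFT JOIN keeps every row from books (the left table); where author_id has no match in authors, the author columns become NULL. Walk through each book:
  - book 1 (Empty Rooms): author_id=1 -> matches Wilson
  - book 2 (The Long Road): author_id=3 -> matches Wright
  - book 3 (The Last Train): author_id=2 -> matches Lewis
  - book 4 (The Glass Key): author_id=3 -> matches Wright
  - book 5 (Broken Clocks): author_id=NULL, no match -> kept with NULL
  - book 6 (Silent Waters): author_id=NULL, no match -> kept with NULL
  - book 7 (Falling Leaves): author_id=3 -> matches Wright
  - book 8 (Hollow Hills): author_id=3 -> matches Wright
All 8 rows appear; 2 have NULL author.

SQL:
SELECT a.title, b.name AS author
FROM books a
LEFT JOIN authors b ON a.author_id = b.id

Result:
title          | author
---------------+-------
Empty Rooms    | Wilson
The Long Road  | Wright
The Last Train | Lewis 
The Glass Key  | Wright
Broken Clocks  | NULL  
Silent Waters  | NULL  
Falling Leaves | Wright
Hollow Hills   | Wright


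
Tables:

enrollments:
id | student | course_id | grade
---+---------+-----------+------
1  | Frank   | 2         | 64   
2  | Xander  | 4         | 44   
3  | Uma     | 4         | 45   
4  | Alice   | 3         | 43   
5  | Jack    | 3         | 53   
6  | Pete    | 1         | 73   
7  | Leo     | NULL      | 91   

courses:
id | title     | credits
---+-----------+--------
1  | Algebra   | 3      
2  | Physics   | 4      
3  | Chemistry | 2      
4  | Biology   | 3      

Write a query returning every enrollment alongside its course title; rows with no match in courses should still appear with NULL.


LEFT JOIN keeps every row from enrollments (the left table); where course_id has no match in courses, the course columns become NULL. Walk through each enrollment:
  - enrollment 1 (Frank): course_id=2 -> matches Physics
  - enrollment 2 (Xander): course_id=4 -> matches Biology
  - enrollment 3 (Uma): course_id=4 -> matches Biology
  - enrollment 4 (Alice): course_id=3 -> matches Chemistry
  - enrollment 5 (Jack): course_id=3 -> matches Chemistry
  - enrollment 6 (Pete): course_id=1 -> matches Algebra
  - enrollment 7 (Leo): course_id=NULL, no match -> kept with NULL
All 7 rows appear; 1 has NULL course.

SQL:
SELECT a.student, b.title AS course
FROM enrollments a
LEFT JOIN courses b ON a.course_id = b.id

Result:
student | course   
--------+----------
Frank   | Physics  
Xander  | Biology  
Uma     | Biology  
Alice   | Chemistry
Jack    | Chemistry
Pete    | Algebra  
Leo     | NULL     


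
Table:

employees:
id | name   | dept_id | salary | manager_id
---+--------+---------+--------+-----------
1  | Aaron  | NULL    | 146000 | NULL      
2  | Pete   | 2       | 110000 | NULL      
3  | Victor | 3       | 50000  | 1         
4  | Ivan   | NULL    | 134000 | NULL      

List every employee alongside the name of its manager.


This is a self-join: employees is joined to a second copy of itself, matching each row's manager_id to another row's id. Use LEFT JOIN so rows with manager_id=NULL are kept.
  - employee 1 (Aaron): manager_id=NULL -> NULL
  - employee 2 (Pete): manager_id=NULL -> NULL
  - employee 3 (Victor): manager_id=1 -> Aaron
  - employee 4 (Ivan): manager_id=NULL -> NULL

SQL:
SELECT a.name AS item, b.name AS manager
FROM employees a
LEFT JOIN employees b ON a.manager_id = b.id

Result:
item   | manager
-------+--------
Aaron  | NULL   
Pete   | NULL   
Victor | Aaron  
Ivan   | NULL   


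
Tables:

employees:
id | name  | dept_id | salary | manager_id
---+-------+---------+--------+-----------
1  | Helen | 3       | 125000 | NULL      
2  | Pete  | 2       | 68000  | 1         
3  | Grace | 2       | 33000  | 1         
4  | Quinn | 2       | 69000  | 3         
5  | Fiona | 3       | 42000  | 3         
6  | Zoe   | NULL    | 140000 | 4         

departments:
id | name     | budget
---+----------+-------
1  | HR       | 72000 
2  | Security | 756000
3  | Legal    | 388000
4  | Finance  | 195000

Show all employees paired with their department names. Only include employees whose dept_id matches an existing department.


INNER JOIN keeps only employees rows whose dept_id matches an id in departments. Walk through each employee:
  - employee 1 (Helen): dept_id=3 -> matches Legal
  - employee 2 (Pete): dept_id=2 -> matches Security
  - employee 3 (Grace): dept_id=2 -> matches Security
  - employee 4 (Quinn): dept_id=2 -> matches Security
  - employee 5 (Fiona): dept_id=3 -> matches Legal
  - employee 6 (Zoe): dept_id=NULL, no match -> dropped
So 1 of 6 rows is dropped.

SQL:
SELECT a.name, b.name AS department
FROM employees a
INNER JOIN departments b ON a.dept_id = b.id

Result:
name  | department
------+-----------
Helen | Legal     
Pete  | Security  
Grace | Security  
Quinn | Security  
Fiona | Legal     
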